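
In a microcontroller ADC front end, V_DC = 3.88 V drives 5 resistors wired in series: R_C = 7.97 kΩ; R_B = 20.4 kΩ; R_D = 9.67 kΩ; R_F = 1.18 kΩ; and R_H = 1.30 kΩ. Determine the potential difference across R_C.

Total series resistance ΣR = 7.97 + 20.4 + 9.67 + 1.18 + 1.30 = 40.52 kΩ.
Voltage divider: V = V_DC · (7.970 / 40.52) = 3.88 × 0.1967 = 0.7632 V.

V ≈ 0.763 V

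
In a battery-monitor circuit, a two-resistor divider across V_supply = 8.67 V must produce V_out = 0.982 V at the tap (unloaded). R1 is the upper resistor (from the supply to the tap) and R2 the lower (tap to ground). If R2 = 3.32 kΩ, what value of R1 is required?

V_out/V_supply = R2/(R1+R2) = 0.1133.
So R1 = R2 · (V_supply/V_out − 1) = 3.32 × (8.67/0.982 − 1) = 3.32 × 7.829 = 25.99 kΩ.

R1 ≈ 26.0 kΩ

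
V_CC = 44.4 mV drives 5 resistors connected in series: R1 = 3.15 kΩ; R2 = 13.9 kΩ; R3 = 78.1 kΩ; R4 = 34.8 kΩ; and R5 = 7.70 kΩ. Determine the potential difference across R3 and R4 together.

Series total: ΣR = 3.15 + 13.9 + 78.1 + 34.8 + 7.70 = 137.7 kΩ.
R_{R3..R4} = 78.1 + 34.8 = 112.9 kΩ.
By the voltage-divider rule, V = 44.4 × 112.9/137.7 = 36.42 mV.

V ≈ 36.4 mV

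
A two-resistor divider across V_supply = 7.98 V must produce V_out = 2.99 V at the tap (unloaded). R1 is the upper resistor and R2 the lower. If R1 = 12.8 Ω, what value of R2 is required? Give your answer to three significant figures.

R2 ≈ 7.67 Ω

The divider ratio is R2/(R1+R2) = 2.99/7.98 = 0.3747.
Rearranging, R2 = R1·k/(1−k) = 12.8 × 0.5992 = 7.670 Ω.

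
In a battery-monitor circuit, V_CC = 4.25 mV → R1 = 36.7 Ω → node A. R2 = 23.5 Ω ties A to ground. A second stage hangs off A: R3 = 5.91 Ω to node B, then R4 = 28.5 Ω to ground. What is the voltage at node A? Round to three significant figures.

Node A sees R2 in parallel with the series input of stage 2, R3 + R4 = 34.41 Ω.
Effective lower resistance at A: R2 ‖ 34.41 = 13.96 Ω.
V_A = 4.25 × 13.96/(36.7 + 13.96) = 1.171 mV.

V_A ≈ 1.17 mV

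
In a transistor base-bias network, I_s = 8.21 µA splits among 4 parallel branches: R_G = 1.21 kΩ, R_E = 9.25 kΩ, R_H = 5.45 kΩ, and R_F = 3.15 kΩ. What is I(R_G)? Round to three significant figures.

Conductances: ΣG = 1/1.21 + 1/9.25 + 1/5.45 + 1/3.15 = 1.436 (1/kΩ).
Current divider: I(R_G) = I_s · G_k/ΣG = 8.21 × (0.8264/1.436) = 8.21 × 0.5757 = 4.727 µA.

I ≈ 4.73 µA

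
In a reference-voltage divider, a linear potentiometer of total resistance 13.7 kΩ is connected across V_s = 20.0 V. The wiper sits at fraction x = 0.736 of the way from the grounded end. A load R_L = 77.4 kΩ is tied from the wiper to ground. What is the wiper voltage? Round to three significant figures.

V_out ≈ 14.2 V

The pot divides into 3.617 kΩ above the wiper and 10.08 kΩ below.
Lower segment in parallel with the load: 10.08 ‖ 77.4 = 8.921 kΩ.
V_out = 20.0 × 8.921/(3.617 + 8.921) = 14.23 V.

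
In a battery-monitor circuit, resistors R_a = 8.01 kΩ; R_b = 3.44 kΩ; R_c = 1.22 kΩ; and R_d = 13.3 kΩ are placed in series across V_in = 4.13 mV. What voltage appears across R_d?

V ≈ 2.12 mV

Total series resistance ΣR = 8.01 + 3.44 + 1.22 + 13.3 = 25.97 kΩ.
V = V_in · R/ΣR = 4.13 × 0.5121 = 2.115 mV.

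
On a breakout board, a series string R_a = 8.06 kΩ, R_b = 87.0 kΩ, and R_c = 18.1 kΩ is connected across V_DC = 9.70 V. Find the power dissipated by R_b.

The common current is I = 9.70/113.2 = 0.08572 mA.
P = I²R = 0.007348 × 87.0 = 0.6393 mW.

P ≈ 0.639 mW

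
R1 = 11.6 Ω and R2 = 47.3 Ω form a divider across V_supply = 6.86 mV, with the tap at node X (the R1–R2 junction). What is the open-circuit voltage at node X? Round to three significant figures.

V_th ≈ 5.51 mV

V_th is the unloaded tap voltage: V_supply · R2/(R1+R2) = 6.86 × 0.8031 = 5.509 mV.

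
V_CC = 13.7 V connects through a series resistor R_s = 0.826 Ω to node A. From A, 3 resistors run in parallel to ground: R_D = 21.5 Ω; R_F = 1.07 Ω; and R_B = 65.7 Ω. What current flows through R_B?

Equivalent of the parallel group: R_p = 1.004 Ω.
Node voltage V_A = V_CC · R_p/(R_s + R_p) = 13.7 × 0.5486 = 7.515 V.
I(R_B) = V_A / R_B = 7.515/65.7 = 0.1144 A.

I ≈ 0.114 A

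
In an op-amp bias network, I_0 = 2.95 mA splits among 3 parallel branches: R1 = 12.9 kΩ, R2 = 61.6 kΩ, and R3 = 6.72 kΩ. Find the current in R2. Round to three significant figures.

ΣG = 1/12.9 + 1/61.6 + 1/6.72 = 0.2426.
R2 takes the fraction G_k/ΣG = 0.01623/0.2426 = 0.06693, so I = 2.95 × 0.06693 = 0.1974 mA.

I ≈ 0.197 mA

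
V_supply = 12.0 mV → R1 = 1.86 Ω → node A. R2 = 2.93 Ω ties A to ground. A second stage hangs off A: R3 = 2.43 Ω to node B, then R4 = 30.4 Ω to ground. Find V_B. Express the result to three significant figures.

V_B ≈ 6.57 mV

Looking into the second stage from A: R3 + R4 = 32.83 Ω appears in parallel with R2.
R2 ‖ (R3+R4) = 2.690 Ω.
So V_A = 12.0 × 0.5912 = 7.094 mV.
V_B = V_A × 0.9260 = 6.569 mV.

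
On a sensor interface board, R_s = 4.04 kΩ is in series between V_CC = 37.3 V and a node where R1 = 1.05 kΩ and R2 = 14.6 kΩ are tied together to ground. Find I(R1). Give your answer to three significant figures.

Combine the parallel branches: R_p = (1/1.05 + 1/14.6)⁻¹ = 0.9796 kΩ.
Node voltage V_A = V_CC · R_p/(R_s + R_p) = 37.3 × 0.1951 = 7.279 V.
Branch current I = V_A/R1 = 7.279/1.05 = 6.932 mA.

I ≈ 6.93 mA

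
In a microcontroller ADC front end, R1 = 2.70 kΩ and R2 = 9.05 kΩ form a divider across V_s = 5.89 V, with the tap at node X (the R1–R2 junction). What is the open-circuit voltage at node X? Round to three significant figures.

V_th ≈ 4.54 V

V_th is the unloaded tap voltage: V_s · R2/(R1+R2) = 5.89 × 0.7702 = 4.537 V.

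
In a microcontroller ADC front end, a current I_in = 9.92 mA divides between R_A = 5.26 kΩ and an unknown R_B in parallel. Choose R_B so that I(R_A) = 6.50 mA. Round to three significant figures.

Two-branch current divider: I_A = I_in · R_B/(R_A + R_B).
6.50/9.92 = R_B/(R_A + R_B) → R_B = R_A · (0.6552)/(1 − 0.6552) = 5.26 × 1.901 = 9.997 kΩ.

R_B ≈ 10.0 kΩ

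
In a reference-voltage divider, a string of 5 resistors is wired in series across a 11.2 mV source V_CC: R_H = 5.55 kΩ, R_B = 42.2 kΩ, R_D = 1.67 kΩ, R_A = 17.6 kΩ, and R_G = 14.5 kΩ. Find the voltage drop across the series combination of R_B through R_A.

V ≈ 8.45 mV

Series total: ΣR = 5.55 + 42.2 + 1.67 + 17.6 + 14.5 = 81.52 kΩ.
R_{R_B..R_A} = 42.2 + 1.67 + 17.6 = 61.47 kΩ.
By the voltage-divider rule, V = 11.2 × 61.47/81.52 = 8.445 mV.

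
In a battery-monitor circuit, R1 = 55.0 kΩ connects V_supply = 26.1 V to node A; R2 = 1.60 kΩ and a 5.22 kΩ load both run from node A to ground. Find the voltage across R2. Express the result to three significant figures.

R2 ‖ R_L = (1.60 × 5.22)/(1.60 + 5.22) = 1.225 kΩ.
Voltage divider with the loaded lower leg: V_out = 26.1 × 1.225/(55.0 + 1.225) = 26.1 × 0.02178 = 0.5685 V.
(Unloaded it would be 0.738 V; the load pulls it down.)

V_out ≈ 0.568 V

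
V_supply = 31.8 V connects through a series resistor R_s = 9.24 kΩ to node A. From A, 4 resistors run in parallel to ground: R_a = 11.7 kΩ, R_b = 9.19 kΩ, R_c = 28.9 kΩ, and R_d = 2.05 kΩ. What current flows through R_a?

Parallel bank: R_p = 1/(1/11.7 + 1/9.19 + 1/28.9 + 1/2.05) = 1.395 kΩ.
V_A by voltage divider: V_A = 31.8 × 1.395/(9.24 + 1.395) = 4.172 V.
Branch current I = V_A/R_a = 4.172/11.7 = 0.3566 mA.
(Check via current divider: I_total = 2.990 mA; share G_k/ΣG = 0.1193 → same result.)

I ≈ 0.357 mA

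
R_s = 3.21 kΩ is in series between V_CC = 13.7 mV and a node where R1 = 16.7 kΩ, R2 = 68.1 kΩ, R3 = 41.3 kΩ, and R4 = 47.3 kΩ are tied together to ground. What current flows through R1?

I ≈ 0.592 µA

Parallel bank: R_p = 1/(1/16.7 + 1/68.1 + 1/41.3 + 1/47.3) = 8.339 kΩ.
V_A by voltage divider: V_A = 13.7 × 8.339/(3.21 + 8.339) = 9.892 mV.
I(R1) = V_A / R1 = 9.892/16.7 = 0.5923 µA.
(Equivalently: I_total = 1.186 µA, then current-divider fraction G_k/ΣG = 0.4993.)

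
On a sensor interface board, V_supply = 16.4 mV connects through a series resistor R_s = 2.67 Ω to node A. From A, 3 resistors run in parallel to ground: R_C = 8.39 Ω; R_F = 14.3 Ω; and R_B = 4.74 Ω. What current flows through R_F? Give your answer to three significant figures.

Parallel bank: R_p = 1/(1/8.39 + 1/14.3 + 1/4.74) = 2.499 Ω.
V_A = 16.4 × 2.499/5.169 = 7.929 mV.
Branch current I = V_A/R_F = 7.929/14.3 = 0.5545 mA.

I ≈ 0.555 mA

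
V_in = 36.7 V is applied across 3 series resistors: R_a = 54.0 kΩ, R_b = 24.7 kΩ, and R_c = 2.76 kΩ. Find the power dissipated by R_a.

The common current is I = 36.7/81.46 = 0.4505 mA.
V(R_a) = I·R = 24.33 V; P = V·I = 24.33 × 0.4505 = 10.96 mW.

P ≈ 11.0 mW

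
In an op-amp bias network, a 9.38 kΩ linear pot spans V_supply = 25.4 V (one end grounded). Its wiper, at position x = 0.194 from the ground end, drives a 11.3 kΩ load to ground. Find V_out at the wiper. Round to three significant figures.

Split the track: R_lower = x·R_p = 1.820 kΩ, R_upper = (1−x)·R_p = 7.560 kΩ.
Lower segment in parallel with the load: 1.820 ‖ 11.3 = 1.567 kΩ.
V_out = 25.4 × 1.567/(7.560 + 1.567) = 4.361 V.

V_out ≈ 4.36 V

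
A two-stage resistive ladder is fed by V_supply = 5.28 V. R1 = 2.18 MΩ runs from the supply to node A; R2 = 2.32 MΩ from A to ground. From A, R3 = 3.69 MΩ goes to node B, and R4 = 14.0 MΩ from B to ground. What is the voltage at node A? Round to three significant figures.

V_A ≈ 2.56 V

The second stage (R3 + R4 = 17.69 MΩ) loads node A in parallel with R2.
Effective lower resistance at A: R2 ‖ 17.69 = 2.051 MΩ.
First divider: V_A = V_supply · 2.051/(2.18 + 2.051) = 2.560 V.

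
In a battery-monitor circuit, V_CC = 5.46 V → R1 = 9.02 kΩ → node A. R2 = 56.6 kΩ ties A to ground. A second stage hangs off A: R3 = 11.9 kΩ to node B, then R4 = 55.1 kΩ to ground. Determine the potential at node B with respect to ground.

Looking into the second stage from A: R3 + R4 = 67.00 kΩ appears in parallel with R2.
Effective lower resistance at A: R2 ‖ 67.00 = 30.68 kΩ.
So V_A = 5.46 × 0.7728 = 4.220 V.
Then the unloaded second divider: V_B = V_A × R4/(R3+R4) = 4.220 × 0.8224 = 3.470 V.

V_B ≈ 3.47 V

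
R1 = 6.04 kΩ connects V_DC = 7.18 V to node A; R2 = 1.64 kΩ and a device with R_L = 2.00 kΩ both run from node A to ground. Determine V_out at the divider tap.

First combine the lower leg with the load: R2 ‖ R_L = 0.9011 kΩ.
Then V_out = V_DC · R2'/(R1 + R2') = 7.18 × 0.9011/6.941 = 0.9321 V.

V_out ≈ 0.932 V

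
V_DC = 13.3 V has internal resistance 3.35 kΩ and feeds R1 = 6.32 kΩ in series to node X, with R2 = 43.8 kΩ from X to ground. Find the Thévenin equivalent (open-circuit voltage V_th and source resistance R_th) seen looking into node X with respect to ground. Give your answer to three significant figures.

R1' = 3.35 + 6.32 = 9.670 kΩ (source resistance + R1).
Open-circuit (no load on X): V_th = V_DC · R2/(R1' + R2) = 13.3 × 43.8/(9.670 + 43.8) = 10.89 V.
Looking into X with the source shorted: R_th = R1'·R2/(R1'+R2) = 9.670 × 43.8/53.47 = 7.921 kΩ.

V_th ≈ 10.9 V, R_th ≈ 7.92 kΩ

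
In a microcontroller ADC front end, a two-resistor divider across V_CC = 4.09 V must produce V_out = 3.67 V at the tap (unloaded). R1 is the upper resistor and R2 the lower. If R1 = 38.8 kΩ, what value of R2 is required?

Required fraction k = V_out/V_CC = 0.8973.
So R2 = R1 · V_out/(V_CC − V_out) = 38.8 × 3.67/(4.09 − 3.67) = 38.8 × 8.738 = 339.0 kΩ.

R2 ≈ 339 kΩ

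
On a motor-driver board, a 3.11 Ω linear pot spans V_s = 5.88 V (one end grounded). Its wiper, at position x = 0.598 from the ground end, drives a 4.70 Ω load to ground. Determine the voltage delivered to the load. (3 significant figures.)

Split the track: R_lower = x·R_p = 1.860 Ω, R_upper = (1−x)·R_p = 1.250 Ω.
Lower segment in parallel with the load: 1.860 ‖ 4.70 = 1.333 Ω.
V_out = 5.88 × 1.333/(1.250 + 1.333) = 3.034 V.

V_out ≈ 3.03 V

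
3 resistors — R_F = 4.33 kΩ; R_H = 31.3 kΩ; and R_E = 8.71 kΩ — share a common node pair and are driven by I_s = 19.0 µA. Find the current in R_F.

ΣG = 1/4.33 + 1/31.3 + 1/8.71 = 0.3777.
By the current-divider rule, I = I_s · G_k/ΣG = 19.0 × 0.6114 = 11.62 µA.

I ≈ 11.6 µA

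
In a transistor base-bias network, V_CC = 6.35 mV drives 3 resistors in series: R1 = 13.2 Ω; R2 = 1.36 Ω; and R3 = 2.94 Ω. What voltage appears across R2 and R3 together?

V ≈ 1.56 mV

ΣR = 13.2 + 1.36 + 2.94 = 17.50 Ω.
R_{R2..R3} = 1.36 + 2.94 = 4.300 Ω.
Voltage divider: V = V_CC · (4.300 / 17.50) = 6.35 × 0.2457 = 1.560 mV.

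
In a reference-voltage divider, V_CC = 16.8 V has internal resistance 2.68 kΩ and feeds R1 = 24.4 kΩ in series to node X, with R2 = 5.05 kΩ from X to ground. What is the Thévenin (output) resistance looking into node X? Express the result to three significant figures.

R_th ≈ 4.26 kΩ

R1' = 2.68 + 24.4 = 27.08 kΩ (source resistance + R1).
Looking into X with the source shorted: R_th = R1'·R2/(R1'+R2) = 27.08 × 5.05/32.13 = 4.256 kΩ.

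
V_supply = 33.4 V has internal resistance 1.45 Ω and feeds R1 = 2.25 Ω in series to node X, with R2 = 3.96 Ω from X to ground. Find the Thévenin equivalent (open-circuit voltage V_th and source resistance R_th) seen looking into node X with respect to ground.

V_th ≈ 17.3 V, R_th ≈ 1.91 Ω

R1' = 1.45 + 2.25 = 3.700 Ω (source resistance + R1).
With X open, the divider is unloaded: V_th = 33.4 × 3.96/7.660 = 17.27 V.
Zeroing V_supply shorts the top of R1' to ground, so R_th = R1' ‖ R2 = 1.913 Ω.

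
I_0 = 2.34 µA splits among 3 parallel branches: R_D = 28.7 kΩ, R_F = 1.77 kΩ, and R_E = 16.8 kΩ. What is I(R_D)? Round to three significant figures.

I ≈ 0.124 µA

ΣG = 1/28.7 + 1/1.77 + 1/16.8 = 0.6593.
R_D takes the fraction G_k/ΣG = 0.03484/0.6593 = 0.05285, so I = 2.34 × 0.05285 = 0.1237 µA.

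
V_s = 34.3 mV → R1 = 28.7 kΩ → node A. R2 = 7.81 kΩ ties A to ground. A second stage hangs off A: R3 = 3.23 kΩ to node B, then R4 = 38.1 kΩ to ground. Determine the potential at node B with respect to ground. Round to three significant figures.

V_B ≈ 5.89 mV

Node A sees R2 in parallel with the series input of stage 2, R3 + R4 = 41.33 kΩ.
Effective lower resistance at A: R2 ‖ 41.33 = 6.569 kΩ.
V_A = 34.3 × 6.569/(28.7 + 6.569) = 6.388 mV.
V_B = V_A × 0.9218 = 5.889 mV.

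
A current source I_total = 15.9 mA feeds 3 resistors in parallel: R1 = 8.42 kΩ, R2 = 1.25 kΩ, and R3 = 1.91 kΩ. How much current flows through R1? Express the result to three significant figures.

ΣG = 1/8.42 + 1/1.25 + 1/1.91 = 1.442.
By the current-divider rule, I = I_total · G_k/ΣG = 15.9 × 0.08234 = 1.309 mA.

I ≈ 1.31 mA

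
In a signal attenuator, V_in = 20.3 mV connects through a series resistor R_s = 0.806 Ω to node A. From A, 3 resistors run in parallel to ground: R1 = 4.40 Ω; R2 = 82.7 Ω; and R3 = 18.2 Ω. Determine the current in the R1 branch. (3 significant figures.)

I ≈ 3.73 mA

Equivalent of the parallel group: R_p = 3.398 Ω.
V_A = 20.3 × 3.398/4.204 = 16.41 mV.
I(R1) = V_A / R1 = 16.41/4.40 = 3.729 mA.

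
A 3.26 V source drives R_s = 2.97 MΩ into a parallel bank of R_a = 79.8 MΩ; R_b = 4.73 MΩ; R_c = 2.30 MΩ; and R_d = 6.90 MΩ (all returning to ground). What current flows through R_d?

I ≈ 0.139 µA

Parallel bank: R_p = 1/(1/79.8 + 1/4.73 + 1/2.30 + 1/6.90) = 1.244 MΩ.
Node voltage V_A = V_in · R_p/(R_s + R_p) = 3.26 × 0.2953 = 0.9625 V.
Branch current I = V_A/R_d = 0.9625/6.90 = 0.1395 µA.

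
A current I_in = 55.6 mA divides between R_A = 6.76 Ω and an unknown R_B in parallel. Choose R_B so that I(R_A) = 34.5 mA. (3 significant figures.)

The fraction through R_A equals R_B/(R_A+R_B).
With f = 0.6205, R_B = R_A · f/(1−f) = 6.76 × 1.635 = 11.05 Ω.

R_B ≈ 11.1 Ω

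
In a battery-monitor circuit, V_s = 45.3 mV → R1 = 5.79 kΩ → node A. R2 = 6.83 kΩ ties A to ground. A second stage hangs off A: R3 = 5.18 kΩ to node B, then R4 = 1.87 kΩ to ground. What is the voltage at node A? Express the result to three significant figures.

The second stage (R3 + R4 = 7.050 kΩ) loads node A in parallel with R2.
Effective lower resistance at A: R2 ‖ 7.050 = 3.469 kΩ.
So V_A = 45.3 × 0.3747 = 16.97 mV.

V_A ≈ 17.0 mV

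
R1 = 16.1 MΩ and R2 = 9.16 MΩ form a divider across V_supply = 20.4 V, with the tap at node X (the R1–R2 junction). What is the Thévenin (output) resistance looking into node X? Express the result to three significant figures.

R_th ≈ 5.84 MΩ

With V_supply suppressed (replaced by a short), R_th = R1 ‖ R2 = (16.10 × 9.16)/(16.10 + 9.16) = 5.838 MΩ.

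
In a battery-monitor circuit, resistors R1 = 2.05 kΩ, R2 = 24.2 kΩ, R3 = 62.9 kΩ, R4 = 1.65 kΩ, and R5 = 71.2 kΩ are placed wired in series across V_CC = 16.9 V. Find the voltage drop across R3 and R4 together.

Series total: ΣR = 2.05 + 24.2 + 62.9 + 1.65 + 71.2 = 162.0 kΩ.
R_{R3..R4} = 62.9 + 1.65 = 64.55 kΩ.
By the voltage-divider rule, V = 16.9 × 64.55/162.0 = 6.734 V.

V ≈ 6.73 V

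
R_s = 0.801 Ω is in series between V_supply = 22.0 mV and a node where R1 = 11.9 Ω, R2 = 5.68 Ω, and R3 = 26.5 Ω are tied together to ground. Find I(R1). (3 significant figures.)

Parallel bank: R_p = 1/(1/11.9 + 1/5.68 + 1/26.5) = 3.358 Ω.
Node voltage V_A = V_supply · R_p/(R_s + R_p) = 22.0 × 0.8074 = 17.76 mV.
I(R1) = V_A / R1 = 17.76/11.9 = 1.493 mA.

I ≈ 1.49 mA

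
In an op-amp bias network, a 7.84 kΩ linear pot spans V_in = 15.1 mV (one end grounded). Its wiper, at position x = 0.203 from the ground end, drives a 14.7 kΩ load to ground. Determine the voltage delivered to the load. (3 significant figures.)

V_out ≈ 2.82 mV

Lower segment x·R_p = 1.592 kΩ; upper segment (1−x)·R_p = 6.248 kΩ.
(x·R_p) ‖ R_L = 1.436 kΩ.
V_out = 15.1 × 1.436/(6.248 + 1.436) = 2.822 mV.
(Unloaded: V_out = x·V_in = 3.07 mV.)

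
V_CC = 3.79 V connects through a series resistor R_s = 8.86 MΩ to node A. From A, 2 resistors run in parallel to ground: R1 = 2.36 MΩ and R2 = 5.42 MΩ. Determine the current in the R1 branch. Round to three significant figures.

I ≈ 0.251 µA

Equivalent of the parallel group: R_p = 1.644 MΩ.
V_A by voltage divider: V_A = 3.79 × 1.644/(8.86 + 1.644) = 0.5932 V.
I(R1) = V_A / R1 = 0.5932/2.36 = 0.2514 µA.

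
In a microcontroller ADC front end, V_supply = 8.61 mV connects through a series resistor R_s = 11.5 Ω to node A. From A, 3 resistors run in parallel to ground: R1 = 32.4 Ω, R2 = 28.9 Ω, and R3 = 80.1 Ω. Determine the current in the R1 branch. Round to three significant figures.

I ≈ 0.140 mA

Equivalent of the parallel group: R_p = 12.83 Ω.
V_A by voltage divider: V_A = 8.61 × 12.83/(11.5 + 12.83) = 4.540 mV.
Branch current I = V_A/R1 = 4.540/32.4 = 0.1401 mA.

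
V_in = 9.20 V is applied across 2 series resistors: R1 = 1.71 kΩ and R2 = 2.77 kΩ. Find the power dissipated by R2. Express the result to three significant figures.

ΣR = 4.480 kΩ → I = 9.20/4.480 = 2.054 mA.
P(R2) = I²·R2 = (2.054)² × 2.77 = 11.68 mW.

P ≈ 11.7 mW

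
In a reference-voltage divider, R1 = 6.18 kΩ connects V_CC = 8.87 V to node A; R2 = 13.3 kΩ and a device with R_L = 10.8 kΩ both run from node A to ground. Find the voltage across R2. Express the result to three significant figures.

First combine the lower leg with the load: R2 ‖ R_L = 5.960 kΩ.
Now apply the divider: V_out = 8.87 × 0.4909 = 4.355 V.
(Unloaded it would be 6.06 V; the load pulls it down.)

V_out ≈ 4.35 V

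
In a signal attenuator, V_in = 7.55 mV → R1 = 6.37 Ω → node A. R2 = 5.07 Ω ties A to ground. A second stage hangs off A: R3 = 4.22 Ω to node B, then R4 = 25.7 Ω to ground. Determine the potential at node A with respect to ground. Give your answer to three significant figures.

The second stage (R3 + R4 = 29.92 Ω) loads node A in parallel with R2.
R2 ‖ (R3+R4) = 4.335 Ω.
So V_A = 7.55 × 0.4050 = 3.058 mV.

V_A ≈ 3.06 mV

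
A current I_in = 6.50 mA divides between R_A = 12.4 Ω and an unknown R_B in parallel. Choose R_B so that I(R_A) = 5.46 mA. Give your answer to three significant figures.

R_B ≈ 65.1 Ω

The fraction through R_A equals R_B/(R_A+R_B).
5.46/6.50 = R_B/(R_A + R_B) → R_B = R_A · (0.8400)/(1 − 0.8400) = 12.4 × 5.250 = 65.10 Ω.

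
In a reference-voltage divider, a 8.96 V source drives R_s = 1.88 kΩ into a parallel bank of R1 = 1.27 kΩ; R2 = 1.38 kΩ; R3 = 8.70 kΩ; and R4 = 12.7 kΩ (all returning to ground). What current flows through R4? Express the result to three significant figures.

Combine the parallel branches: R_p = (1/1.27 + 1/1.38 + 1/8.70 + 1/12.7)⁻¹ = 0.5863 kΩ.
V_A by voltage divider: V_A = 8.96 × 0.5863/(1.88 + 0.5863) = 2.130 V.
I(R4) = V_A / R4 = 2.130/12.7 = 0.1677 mA.

I ≈ 0.168 mA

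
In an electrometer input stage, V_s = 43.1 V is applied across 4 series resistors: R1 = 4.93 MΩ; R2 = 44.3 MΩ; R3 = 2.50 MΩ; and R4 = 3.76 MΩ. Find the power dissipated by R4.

Series current I = V_s/ΣR = 43.1/55.49 = 0.7767 µA.
P = I²R = 0.6033 × 3.76 = 2.268 µW.

P ≈ 2.27 µW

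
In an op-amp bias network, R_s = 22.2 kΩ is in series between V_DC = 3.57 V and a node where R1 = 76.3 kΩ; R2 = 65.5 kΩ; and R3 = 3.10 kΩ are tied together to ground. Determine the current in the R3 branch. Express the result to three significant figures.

I ≈ 0.131 mA

Equivalent of the parallel group: R_p = 2.849 kΩ.
V_A by voltage divider: V_A = 3.57 × 2.849/(22.2 + 2.849) = 0.4061 V.
Branch current I = V_A/R3 = 0.4061/3.10 = 0.1310 mA.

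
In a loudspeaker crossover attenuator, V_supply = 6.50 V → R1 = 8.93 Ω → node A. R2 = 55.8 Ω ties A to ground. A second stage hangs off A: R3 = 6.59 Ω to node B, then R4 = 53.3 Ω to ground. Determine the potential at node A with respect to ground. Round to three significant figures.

Looking into the second stage from A: R3 + R4 = 59.89 Ω appears in parallel with R2.
R2 ‖ (R3+R4) = 28.89 Ω.
V_A = 6.50 × 28.89/(8.93 + 28.89) = 4.965 V.

V_A ≈ 4.97 V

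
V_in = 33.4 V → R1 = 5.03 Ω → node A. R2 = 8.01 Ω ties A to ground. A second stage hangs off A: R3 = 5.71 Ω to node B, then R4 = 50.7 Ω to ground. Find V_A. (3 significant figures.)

V_A ≈ 19.5 V

The second stage (R3 + R4 = 56.41 Ω) loads node A in parallel with R2.
R2 ‖ (R3+R4) = 7.014 Ω.
V_A = 33.4 × 7.014/(5.03 + 7.014) = 19.45 V.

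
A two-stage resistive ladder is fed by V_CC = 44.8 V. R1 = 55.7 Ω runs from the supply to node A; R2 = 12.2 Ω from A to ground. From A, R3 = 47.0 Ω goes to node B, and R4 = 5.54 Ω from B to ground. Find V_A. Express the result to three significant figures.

Node A sees R2 in parallel with the series input of stage 2, R3 + R4 = 52.54 Ω.
Effective lower resistance at A: R2 ‖ 52.54 = 9.901 Ω.
So V_A = 44.8 × 0.1509 = 6.762 V.

V_A ≈ 6.76 V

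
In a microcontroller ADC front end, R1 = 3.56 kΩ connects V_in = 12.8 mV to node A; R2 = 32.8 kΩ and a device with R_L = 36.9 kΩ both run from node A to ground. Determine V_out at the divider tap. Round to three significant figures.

V_out ≈ 10.6 mV

R2 ‖ R_L = (32.8 × 36.9)/(32.8 + 36.9) = 17.36 kΩ.
Voltage divider with the loaded lower leg: V_out = 12.8 × 17.36/(3.56 + 17.36) = 12.8 × 0.8299 = 10.62 mV.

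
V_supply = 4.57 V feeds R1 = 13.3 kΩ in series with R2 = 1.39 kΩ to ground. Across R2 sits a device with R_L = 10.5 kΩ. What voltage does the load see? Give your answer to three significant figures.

V_out ≈ 0.386 V

First combine the lower leg with the load: R2 ‖ R_L = 1.228 kΩ.
Now apply the divider: V_out = 4.57 × 0.08450 = 0.3861 V.
(Unloaded it would be 0.432 V; the load pulls it down.)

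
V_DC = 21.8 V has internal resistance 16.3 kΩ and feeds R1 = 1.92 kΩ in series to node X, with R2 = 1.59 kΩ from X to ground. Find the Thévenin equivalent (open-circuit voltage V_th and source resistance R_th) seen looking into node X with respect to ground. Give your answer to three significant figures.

R1' = 16.3 + 1.92 = 18.22 kΩ (source resistance + R1).
Open-circuit (no load on X): V_th = V_DC · R2/(R1' + R2) = 21.8 × 1.59/(18.22 + 1.59) = 1.750 V.
Zeroing V_DC shorts the top of R1' to ground, so R_th = R1' ‖ R2 = 1.462 kΩ.

V_th ≈ 1.75 V, R_th ≈ 1.46 kΩ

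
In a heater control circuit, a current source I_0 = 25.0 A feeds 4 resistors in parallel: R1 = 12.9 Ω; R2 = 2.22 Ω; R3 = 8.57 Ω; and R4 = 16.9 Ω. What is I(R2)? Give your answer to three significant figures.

Conductances: ΣG = 1/12.9 + 1/2.22 + 1/8.57 + 1/16.9 = 0.7038 (1/Ω).
By the current-divider rule, I = I_0 · G_k/ΣG = 25.0 × 0.6400 = 16.00 A.

I ≈ 16.0 A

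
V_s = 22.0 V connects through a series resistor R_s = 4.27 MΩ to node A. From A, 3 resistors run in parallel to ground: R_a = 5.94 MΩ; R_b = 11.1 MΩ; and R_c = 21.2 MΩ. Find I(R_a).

Combine the parallel branches: R_p = (1/5.94 + 1/11.1 + 1/21.2)⁻¹ = 3.272 MΩ.
Node voltage V_A = V_s · R_p/(R_s + R_p) = 22.0 × 0.4338 = 9.545 V.
Branch current I = V_A/R_a = 9.545/5.94 = 1.607 µA.
(Check via current divider: I_total = 2.917 µA; share G_k/ΣG = 0.5509 → same result.)

I ≈ 1.61 µA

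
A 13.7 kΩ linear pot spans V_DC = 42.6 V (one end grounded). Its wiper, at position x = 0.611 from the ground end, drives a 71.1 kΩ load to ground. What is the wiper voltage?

V_out ≈ 24.9 V

The pot divides into 5.329 kΩ above the wiper and 8.371 kΩ below.
Lower segment in parallel with the load: 8.371 ‖ 71.1 = 7.489 kΩ.
Then V_out = V_DC · 7.489/(5.329 + 7.489) = 24.89 V.
(Unloaded: V_out = x·V_DC = 26.0 V.)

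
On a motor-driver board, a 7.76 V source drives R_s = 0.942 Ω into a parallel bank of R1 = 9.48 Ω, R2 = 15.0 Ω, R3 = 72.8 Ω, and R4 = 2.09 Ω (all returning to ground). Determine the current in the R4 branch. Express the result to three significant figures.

I ≈ 2.28 A

Equivalent of the parallel group: R_p = 1.505 Ω.
V_A = 7.76 × 1.505/2.447 = 4.773 V.
I(R4) = V_A / R4 = 4.773/2.09 = 2.284 A.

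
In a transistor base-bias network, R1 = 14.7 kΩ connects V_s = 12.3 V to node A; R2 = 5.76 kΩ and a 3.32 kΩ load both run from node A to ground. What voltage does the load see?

V_out ≈ 1.54 V

First combine the lower leg with the load: R2 ‖ R_L = 2.106 kΩ.
Voltage divider with the loaded lower leg: V_out = 12.3 × 2.106/(14.7 + 2.106) = 12.3 × 0.1253 = 1.541 V.
(Unloaded it would be 3.46 V; the load pulls it down.)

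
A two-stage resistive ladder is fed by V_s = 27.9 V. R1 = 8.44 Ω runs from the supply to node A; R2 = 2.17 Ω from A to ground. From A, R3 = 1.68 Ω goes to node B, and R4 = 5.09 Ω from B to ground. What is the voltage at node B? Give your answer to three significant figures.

The second stage (R3 + R4 = 6.770 Ω) loads node A in parallel with R2.
R2 ‖ (R3+R4) = 1.643 Ω.
First divider: V_A = V_s · 1.643/(8.44 + 1.643) = 4.547 V.
Then the unloaded second divider: V_B = V_A × R4/(R3+R4) = 4.547 × 0.7518 = 3.419 V.

V_B ≈ 3.42 V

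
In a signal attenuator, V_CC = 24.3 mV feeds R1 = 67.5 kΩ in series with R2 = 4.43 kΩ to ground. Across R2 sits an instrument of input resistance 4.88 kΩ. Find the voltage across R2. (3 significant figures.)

First combine the lower leg with the load: R2 ‖ R_L = 2.322 kΩ.
Voltage divider with the loaded lower leg: V_out = 24.3 × 2.322/(67.5 + 2.322) = 24.3 × 0.03326 = 0.8081 mV.
(Unloaded it would be 1.50 mV; the load pulls it down.)

V_out ≈ 0.808 mV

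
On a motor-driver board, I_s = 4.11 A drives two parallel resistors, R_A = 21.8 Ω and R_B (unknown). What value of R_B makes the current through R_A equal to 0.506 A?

R_B ≈ 3.06 Ω

In a two-way split, I_A/I_s = R_B/(R_A + R_B).
With f = 0.1231, R_B = R_A · f/(1−f) = 21.8 × 0.1404 = 3.061 Ω.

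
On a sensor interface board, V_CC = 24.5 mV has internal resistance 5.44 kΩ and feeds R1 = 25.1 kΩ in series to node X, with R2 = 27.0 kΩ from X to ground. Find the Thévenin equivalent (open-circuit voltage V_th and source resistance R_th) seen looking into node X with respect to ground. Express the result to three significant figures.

V_th ≈ 11.5 mV, R_th ≈ 14.3 kΩ

R1' = 5.44 + 25.1 = 30.54 kΩ (source resistance + R1).
V_th is the unloaded tap voltage: V_CC · R2/(R1'+R2) = 24.5 × 0.4692 = 11.50 mV.
Looking into X with the source shorted: R_th = R1'·R2/(R1'+R2) = 30.54 × 27.0/57.54 = 14.33 kΩ.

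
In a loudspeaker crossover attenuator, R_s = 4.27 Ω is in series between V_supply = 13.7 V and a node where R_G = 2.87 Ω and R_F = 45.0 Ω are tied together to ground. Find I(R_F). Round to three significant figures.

I ≈ 0.118 A

Parallel bank: R_p = 1/(1/2.87 + 1/45.0) = 2.698 Ω.
Node voltage V_A = V_supply · R_p/(R_s + R_p) = 13.7 × 0.3872 = 5.305 V.
I(R_F) = V_A / R_F = 5.305/45.0 = 0.1179 A.
(Check via current divider: I_total = 1.966 A; share G_k/ΣG = 0.05995 → same result.)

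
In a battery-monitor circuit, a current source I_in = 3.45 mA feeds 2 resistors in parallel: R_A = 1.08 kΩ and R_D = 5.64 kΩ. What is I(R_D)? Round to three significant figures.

Two-branch current divider: I_k = I_in · R_other/(R_1 + R_2).
So I = 3.45 × 1.08/6.720 = 0.5545 mA.

I ≈ 0.554 mA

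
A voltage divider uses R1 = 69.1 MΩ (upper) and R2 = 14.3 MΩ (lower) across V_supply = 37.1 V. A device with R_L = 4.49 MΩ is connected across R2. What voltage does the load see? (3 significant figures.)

V_out ≈ 1.75 V

First combine the lower leg with the load: R2 ‖ R_L = 3.417 MΩ.
Now apply the divider: V_out = 37.1 × 0.04712 = 1.748 V.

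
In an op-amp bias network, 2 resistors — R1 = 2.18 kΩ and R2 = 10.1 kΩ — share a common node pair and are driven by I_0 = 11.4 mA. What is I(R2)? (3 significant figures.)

For two parallel branches, I_k = I_0 · (other R)/(sum of R).
So I = 11.4 × 2.18/12.28 = 2.024 mA.

I ≈ 2.02 mA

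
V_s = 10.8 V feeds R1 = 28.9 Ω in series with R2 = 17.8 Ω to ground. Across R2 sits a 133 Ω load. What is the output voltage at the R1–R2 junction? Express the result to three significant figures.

The load sits in parallel with R2, giving an effective lower resistance R2' = R2·R_L/(R2+R_L) = 15.70 Ω.
Then V_out = V_s · R2'/(R1 + R2') = 10.8 × 15.70/44.60 = 3.802 V.
(Unloaded it would be 4.12 V; the load pulls it down.)

V_out ≈ 3.80 V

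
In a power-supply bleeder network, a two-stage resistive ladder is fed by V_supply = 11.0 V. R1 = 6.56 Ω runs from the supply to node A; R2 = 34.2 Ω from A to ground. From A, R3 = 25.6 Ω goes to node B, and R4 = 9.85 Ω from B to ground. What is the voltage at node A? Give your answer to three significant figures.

V_A ≈ 7.99 V

Looking into the second stage from A: R3 + R4 = 35.45 Ω appears in parallel with R2.
R2 ‖ (R3+R4) = 17.41 Ω.
So V_A = 11.0 × 0.7263 = 7.989 V.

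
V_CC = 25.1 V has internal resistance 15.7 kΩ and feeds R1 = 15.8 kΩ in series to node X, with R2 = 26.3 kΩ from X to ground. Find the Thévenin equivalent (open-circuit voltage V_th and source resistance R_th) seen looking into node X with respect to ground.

R1' = 15.7 + 15.8 = 31.50 kΩ (source resistance + R1).
V_th is the unloaded tap voltage: V_CC · R2/(R1'+R2) = 25.1 × 0.4550 = 11.42 V.
With V_CC suppressed (replaced by a short), R_th = R1' ‖ R2 = (31.50 × 26.3)/(31.50 + 26.3) = 14.33 kΩ.

V_th ≈ 11.4 V, R_th ≈ 14.3 kΩ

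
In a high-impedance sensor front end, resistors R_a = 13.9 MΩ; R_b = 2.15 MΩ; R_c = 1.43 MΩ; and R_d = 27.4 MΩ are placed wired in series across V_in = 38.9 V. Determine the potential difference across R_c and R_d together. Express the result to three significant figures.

V ≈ 25.0 V

Series total: ΣR = 13.9 + 2.15 + 1.43 + 27.4 = 44.88 MΩ.
R_{R_c..R_d} = 1.43 + 27.4 = 28.83 MΩ.
Voltage divider: V = V_in · (28.83 / 44.88) = 38.9 × 0.6424 = 24.99 V.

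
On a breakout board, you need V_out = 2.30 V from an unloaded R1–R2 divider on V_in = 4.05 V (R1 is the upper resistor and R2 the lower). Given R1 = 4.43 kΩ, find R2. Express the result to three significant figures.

R2 ≈ 5.82 kΩ

Required fraction k = V_out/V_in = 0.5679.
R2 = R1 · 0.5679/(1 − 0.5679) = 5.822 kΩ.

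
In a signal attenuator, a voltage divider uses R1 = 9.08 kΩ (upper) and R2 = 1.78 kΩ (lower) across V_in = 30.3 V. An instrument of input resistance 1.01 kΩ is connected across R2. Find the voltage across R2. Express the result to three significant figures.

The load sits in parallel with R2, giving an effective lower resistance R2' = R2·R_L/(R2+R_L) = 0.6444 kΩ.
Voltage divider with the loaded lower leg: V_out = 30.3 × 0.6444/(9.08 + 0.6444) = 30.3 × 0.06626 = 2.008 V.

V_out ≈ 2.01 V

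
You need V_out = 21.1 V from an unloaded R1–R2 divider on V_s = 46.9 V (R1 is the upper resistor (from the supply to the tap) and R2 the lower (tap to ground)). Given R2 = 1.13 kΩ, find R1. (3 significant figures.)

R1 ≈ 1.38 kΩ

The divider ratio is R2/(R1+R2) = 21.1/46.9 = 0.4499.
R1 = R2·(1/k − 1) = 1.13 × 1.223 = 1.382 kΩ.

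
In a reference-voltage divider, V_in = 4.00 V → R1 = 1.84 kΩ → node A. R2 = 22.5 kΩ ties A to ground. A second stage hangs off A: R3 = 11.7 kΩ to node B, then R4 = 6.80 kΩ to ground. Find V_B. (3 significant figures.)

V_B ≈ 1.24 V

The second stage (R3 + R4 = 18.50 kΩ) loads node A in parallel with R2.
R2 ‖ (R3+R4) = 10.15 kΩ.
V_A = 4.00 × 10.15/(1.84 + 10.15) = 3.386 V.
Stage 2 is unloaded, so V_B = V_A · R4/(R3+R4) = 3.386 × 6.80/18.50 = 1.245 V.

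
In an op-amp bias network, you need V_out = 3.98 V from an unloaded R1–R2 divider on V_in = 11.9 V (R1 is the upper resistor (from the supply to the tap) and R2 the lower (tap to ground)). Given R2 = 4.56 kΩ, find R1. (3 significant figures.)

The divider ratio is R2/(R1+R2) = 3.98/11.9 = 0.3345.
R1 = R2·(1/k − 1) = 4.56 × 1.990 = 9.074 kΩ.

R1 ≈ 9.07 kΩ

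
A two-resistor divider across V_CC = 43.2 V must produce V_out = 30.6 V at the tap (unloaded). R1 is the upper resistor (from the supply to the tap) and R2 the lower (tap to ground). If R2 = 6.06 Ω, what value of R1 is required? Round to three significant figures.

Required fraction k = V_out/V_CC = 0.7083.
R1 = R2·(1/k − 1) = 6.06 × 0.4118 = 2.495 Ω.

R1 ≈ 2.50 Ω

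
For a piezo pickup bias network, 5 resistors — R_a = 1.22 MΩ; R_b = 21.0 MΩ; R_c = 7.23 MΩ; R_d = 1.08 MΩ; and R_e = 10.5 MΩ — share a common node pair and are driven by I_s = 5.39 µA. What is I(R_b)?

Conductances: ΣG = 1/1.22 + 1/21.0 + 1/7.23 + 1/1.08 + 1/10.5 = 2.027 (1/MΩ).
By the current-divider rule, I = I_s · G_k/ΣG = 5.39 × 0.02350 = 0.1266 µA.

I ≈ 0.127 µA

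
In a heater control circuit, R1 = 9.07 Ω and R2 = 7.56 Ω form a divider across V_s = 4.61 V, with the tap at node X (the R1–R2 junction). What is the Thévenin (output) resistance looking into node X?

R_th ≈ 4.12 Ω

With V_s suppressed (replaced by a short), R_th = R1 ‖ R2 = (9.070 × 7.56)/(9.070 + 7.56) = 4.123 Ω.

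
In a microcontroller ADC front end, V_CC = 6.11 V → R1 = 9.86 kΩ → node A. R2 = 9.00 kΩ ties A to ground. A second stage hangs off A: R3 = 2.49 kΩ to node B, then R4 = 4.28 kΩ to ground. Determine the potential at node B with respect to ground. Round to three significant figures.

Node A sees R2 in parallel with the series input of stage 2, R3 + R4 = 6.770 kΩ.
Effective lower resistance at A: R2 ‖ 6.770 = 3.864 kΩ.
First divider: V_A = V_CC · 3.864/(9.86 + 3.864) = 1.720 V.
V_B = V_A × 0.6322 = 1.087 V.

V_B ≈ 1.09 V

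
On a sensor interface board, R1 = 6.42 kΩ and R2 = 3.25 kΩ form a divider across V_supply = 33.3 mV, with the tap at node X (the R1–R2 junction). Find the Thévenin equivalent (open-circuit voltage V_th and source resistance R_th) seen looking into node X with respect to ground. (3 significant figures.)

Open-circuit (no load on X): V_th = V_supply · R2/(R1 + R2) = 33.3 × 3.25/(6.420 + 3.25) = 11.19 mV.
With V_supply suppressed (replaced by a short), R_th = R1 ‖ R2 = (6.420 × 3.25)/(6.420 + 3.25) = 2.158 kΩ.

V_th ≈ 11.2 mV, R_th ≈ 2.16 kΩ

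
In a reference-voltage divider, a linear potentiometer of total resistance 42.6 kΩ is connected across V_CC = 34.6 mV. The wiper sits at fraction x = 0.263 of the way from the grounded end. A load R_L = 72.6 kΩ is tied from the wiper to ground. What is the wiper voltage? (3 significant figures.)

V_out ≈ 8.17 mV

The pot divides into 31.40 kΩ above the wiper and 11.20 kΩ below.
(x·R_p) ‖ R_L = 9.706 kΩ.
Then V_out = V_CC · 9.706/(31.40 + 9.706) = 8.171 mV.
(Unloaded: V_out = x·V_CC = 9.10 mV.)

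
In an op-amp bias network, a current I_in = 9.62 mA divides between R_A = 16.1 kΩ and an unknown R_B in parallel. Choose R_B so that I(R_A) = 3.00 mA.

Two-branch current divider: I_A = I_in · R_B/(R_A + R_B).
With f = 0.3119, R_B = R_A · f/(1−f) = 16.1 × 0.4532 = 7.296 kΩ.

R_B ≈ 7.30 kΩ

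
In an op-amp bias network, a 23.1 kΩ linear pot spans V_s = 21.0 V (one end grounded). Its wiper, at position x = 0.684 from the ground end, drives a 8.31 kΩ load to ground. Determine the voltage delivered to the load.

Lower segment x·R_p = 15.80 kΩ; upper segment (1−x)·R_p = 7.300 kΩ.
R_L loads the lower segment: effective lower R = 5.446 kΩ.
Loaded-divider output: V_out = 21.0 × 0.4273 = 8.973 V.

V_out ≈ 8.97 V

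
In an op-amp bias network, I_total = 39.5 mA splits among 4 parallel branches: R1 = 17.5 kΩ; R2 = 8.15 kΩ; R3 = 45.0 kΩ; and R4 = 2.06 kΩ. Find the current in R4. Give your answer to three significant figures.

Total conductance ΣG = 1/17.5 + 1/8.15 + 1/45.0 + 1/2.06 = 0.6875 (units of 1/kΩ).
By the current-divider rule, I = I_total · G_k/ΣG = 39.5 × 0.7061 = 27.89 mA.

I ≈ 27.9 mA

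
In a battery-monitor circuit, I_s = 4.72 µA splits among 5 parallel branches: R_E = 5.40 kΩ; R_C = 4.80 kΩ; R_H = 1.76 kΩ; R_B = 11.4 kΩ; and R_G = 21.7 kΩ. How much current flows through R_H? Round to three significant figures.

I ≈ 2.45 µA

ΣG = 1/5.40 + 1/4.80 + 1/1.76 + 1/11.4 + 1/21.7 = 1.096.
R_H takes the fraction G_k/ΣG = 0.5682/1.096 = 0.5186, so I = 4.72 × 0.5186 = 2.448 µA.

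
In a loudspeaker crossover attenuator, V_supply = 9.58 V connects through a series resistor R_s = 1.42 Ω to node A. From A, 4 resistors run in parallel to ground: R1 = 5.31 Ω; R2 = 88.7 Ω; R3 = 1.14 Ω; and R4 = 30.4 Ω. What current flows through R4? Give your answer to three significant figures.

I ≈ 0.122 A

Equivalent of the parallel group: R_p = 0.9012 Ω.
V_A = 9.58 × 0.9012/2.321 = 3.719 V.
Branch current I = V_A/R4 = 3.719/30.4 = 0.1223 A.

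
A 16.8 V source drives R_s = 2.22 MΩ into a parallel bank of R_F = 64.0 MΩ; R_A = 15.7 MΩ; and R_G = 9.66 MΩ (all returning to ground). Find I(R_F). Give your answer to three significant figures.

Combine the parallel branches: R_p = (1/64.0 + 1/15.7 + 1/9.66)⁻¹ = 5.469 MΩ.
Node voltage V_A = V_s · R_p/(R_s + R_p) = 16.8 × 0.7113 = 11.95 V.
Branch current I = V_A/R_F = 11.95/64.0 = 0.1867 µA.
(Check via current divider: I_total = 2.185 µA; share G_k/ΣG = 0.08546 → same result.)

I ≈ 0.187 µA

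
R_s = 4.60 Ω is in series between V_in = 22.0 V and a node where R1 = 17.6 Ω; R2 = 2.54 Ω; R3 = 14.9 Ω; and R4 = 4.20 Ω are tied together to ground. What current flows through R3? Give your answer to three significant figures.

Parallel bank: R_p = 1/(1/17.6 + 1/2.54 + 1/14.9 + 1/4.20) = 1.323 Ω.
V_A = 22.0 × 1.323/5.923 = 4.915 V.
Branch current I = V_A/R3 = 4.915/14.9 = 0.3298 A.

I ≈ 0.330 A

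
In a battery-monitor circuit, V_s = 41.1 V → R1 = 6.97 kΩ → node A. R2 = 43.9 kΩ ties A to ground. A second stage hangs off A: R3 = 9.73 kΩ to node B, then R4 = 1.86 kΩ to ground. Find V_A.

Node A sees R2 in parallel with the series input of stage 2, R3 + R4 = 11.59 kΩ.
Effective lower resistance at A: R2 ‖ 11.59 = 9.169 kΩ.
First divider: V_A = V_s · 9.169/(6.97 + 9.169) = 23.35 V.

V_A ≈ 23.4 V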